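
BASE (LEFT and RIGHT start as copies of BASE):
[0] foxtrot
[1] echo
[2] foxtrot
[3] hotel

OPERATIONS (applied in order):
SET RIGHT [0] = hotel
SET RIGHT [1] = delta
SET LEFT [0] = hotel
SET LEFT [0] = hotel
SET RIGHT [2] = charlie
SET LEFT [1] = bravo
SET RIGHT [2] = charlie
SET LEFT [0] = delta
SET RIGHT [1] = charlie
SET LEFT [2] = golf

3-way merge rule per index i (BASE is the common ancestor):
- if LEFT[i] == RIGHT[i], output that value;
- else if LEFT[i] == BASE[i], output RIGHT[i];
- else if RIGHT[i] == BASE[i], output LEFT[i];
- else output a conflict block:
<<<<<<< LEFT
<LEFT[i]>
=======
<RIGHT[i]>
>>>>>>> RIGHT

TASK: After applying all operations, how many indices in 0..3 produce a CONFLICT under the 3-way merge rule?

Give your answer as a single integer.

Answer: 3

Derivation:
Final LEFT:  [delta, bravo, golf, hotel]
Final RIGHT: [hotel, charlie, charlie, hotel]
i=0: BASE=foxtrot L=delta R=hotel all differ -> CONFLICT
i=1: BASE=echo L=bravo R=charlie all differ -> CONFLICT
i=2: BASE=foxtrot L=golf R=charlie all differ -> CONFLICT
i=3: L=hotel R=hotel -> agree -> hotel
Conflict count: 3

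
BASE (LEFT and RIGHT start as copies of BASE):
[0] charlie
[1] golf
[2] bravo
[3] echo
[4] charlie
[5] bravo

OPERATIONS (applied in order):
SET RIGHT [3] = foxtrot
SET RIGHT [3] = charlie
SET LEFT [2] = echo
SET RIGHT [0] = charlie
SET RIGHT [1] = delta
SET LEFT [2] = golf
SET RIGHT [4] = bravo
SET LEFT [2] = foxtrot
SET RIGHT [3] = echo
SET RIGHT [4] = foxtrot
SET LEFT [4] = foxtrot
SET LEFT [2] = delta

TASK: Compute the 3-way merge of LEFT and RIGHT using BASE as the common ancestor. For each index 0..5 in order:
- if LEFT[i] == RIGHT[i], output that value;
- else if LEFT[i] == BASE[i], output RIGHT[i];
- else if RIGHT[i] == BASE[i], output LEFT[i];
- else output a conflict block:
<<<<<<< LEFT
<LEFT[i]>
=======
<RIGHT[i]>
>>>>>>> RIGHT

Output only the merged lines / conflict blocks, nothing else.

Final LEFT:  [charlie, golf, delta, echo, foxtrot, bravo]
Final RIGHT: [charlie, delta, bravo, echo, foxtrot, bravo]
i=0: L=charlie R=charlie -> agree -> charlie
i=1: L=golf=BASE, R=delta -> take RIGHT -> delta
i=2: L=delta, R=bravo=BASE -> take LEFT -> delta
i=3: L=echo R=echo -> agree -> echo
i=4: L=foxtrot R=foxtrot -> agree -> foxtrot
i=5: L=bravo R=bravo -> agree -> bravo

Answer: charlie
delta
delta
echo
foxtrot
bravo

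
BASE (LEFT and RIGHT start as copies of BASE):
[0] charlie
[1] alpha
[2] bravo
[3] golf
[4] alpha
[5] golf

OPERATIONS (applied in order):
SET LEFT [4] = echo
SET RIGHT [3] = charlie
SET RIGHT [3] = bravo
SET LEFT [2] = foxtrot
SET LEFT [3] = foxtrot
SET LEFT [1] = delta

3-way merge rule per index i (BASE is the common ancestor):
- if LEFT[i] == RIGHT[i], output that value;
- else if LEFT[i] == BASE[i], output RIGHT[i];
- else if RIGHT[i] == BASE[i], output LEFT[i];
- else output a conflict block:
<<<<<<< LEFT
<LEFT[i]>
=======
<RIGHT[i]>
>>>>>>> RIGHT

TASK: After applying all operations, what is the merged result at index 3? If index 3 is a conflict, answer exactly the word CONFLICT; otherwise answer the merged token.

Answer: CONFLICT

Derivation:
Final LEFT:  [charlie, delta, foxtrot, foxtrot, echo, golf]
Final RIGHT: [charlie, alpha, bravo, bravo, alpha, golf]
i=0: L=charlie R=charlie -> agree -> charlie
i=1: L=delta, R=alpha=BASE -> take LEFT -> delta
i=2: L=foxtrot, R=bravo=BASE -> take LEFT -> foxtrot
i=3: BASE=golf L=foxtrot R=bravo all differ -> CONFLICT
i=4: L=echo, R=alpha=BASE -> take LEFT -> echo
i=5: L=golf R=golf -> agree -> golf
Index 3 -> CONFLICT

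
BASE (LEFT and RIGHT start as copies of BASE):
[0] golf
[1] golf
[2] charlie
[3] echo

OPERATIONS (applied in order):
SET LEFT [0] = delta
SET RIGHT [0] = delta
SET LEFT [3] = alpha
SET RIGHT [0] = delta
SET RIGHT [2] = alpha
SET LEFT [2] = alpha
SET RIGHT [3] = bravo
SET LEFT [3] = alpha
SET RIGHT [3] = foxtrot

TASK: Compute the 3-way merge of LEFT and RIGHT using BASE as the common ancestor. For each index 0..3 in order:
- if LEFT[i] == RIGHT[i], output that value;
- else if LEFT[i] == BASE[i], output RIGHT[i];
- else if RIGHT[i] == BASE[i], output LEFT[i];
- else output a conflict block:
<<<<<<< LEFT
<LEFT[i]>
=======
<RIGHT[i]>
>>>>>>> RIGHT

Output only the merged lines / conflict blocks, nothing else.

Answer: delta
golf
alpha
<<<<<<< LEFT
alpha
=======
foxtrot
>>>>>>> RIGHT

Derivation:
Final LEFT:  [delta, golf, alpha, alpha]
Final RIGHT: [delta, golf, alpha, foxtrot]
i=0: L=delta R=delta -> agree -> delta
i=1: L=golf R=golf -> agree -> golf
i=2: L=alpha R=alpha -> agree -> alpha
i=3: BASE=echo L=alpha R=foxtrot all differ -> CONFLICT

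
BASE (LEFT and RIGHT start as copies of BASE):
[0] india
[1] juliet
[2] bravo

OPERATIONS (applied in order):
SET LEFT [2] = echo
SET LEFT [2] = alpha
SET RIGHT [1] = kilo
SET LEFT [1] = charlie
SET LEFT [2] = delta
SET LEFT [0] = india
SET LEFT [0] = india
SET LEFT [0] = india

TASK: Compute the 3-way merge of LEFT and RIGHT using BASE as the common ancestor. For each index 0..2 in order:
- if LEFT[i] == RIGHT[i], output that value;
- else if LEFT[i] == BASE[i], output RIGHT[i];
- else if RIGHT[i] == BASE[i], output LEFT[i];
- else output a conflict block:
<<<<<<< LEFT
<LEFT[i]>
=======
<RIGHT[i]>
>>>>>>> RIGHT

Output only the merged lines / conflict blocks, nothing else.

Answer: india
<<<<<<< LEFT
charlie
=======
kilo
>>>>>>> RIGHT
delta

Derivation:
Final LEFT:  [india, charlie, delta]
Final RIGHT: [india, kilo, bravo]
i=0: L=india R=india -> agree -> india
i=1: BASE=juliet L=charlie R=kilo all differ -> CONFLICT
i=2: L=delta, R=bravo=BASE -> take LEFT -> delta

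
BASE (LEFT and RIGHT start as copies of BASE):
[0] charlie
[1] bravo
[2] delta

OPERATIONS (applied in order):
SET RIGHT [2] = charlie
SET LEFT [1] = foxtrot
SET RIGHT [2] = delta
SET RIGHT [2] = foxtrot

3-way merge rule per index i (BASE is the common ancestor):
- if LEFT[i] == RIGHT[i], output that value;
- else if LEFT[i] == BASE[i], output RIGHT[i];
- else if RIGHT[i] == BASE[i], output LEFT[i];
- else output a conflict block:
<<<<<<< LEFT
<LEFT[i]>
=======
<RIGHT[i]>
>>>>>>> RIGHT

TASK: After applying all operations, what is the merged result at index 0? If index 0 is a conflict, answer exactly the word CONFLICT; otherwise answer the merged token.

Answer: charlie

Derivation:
Final LEFT:  [charlie, foxtrot, delta]
Final RIGHT: [charlie, bravo, foxtrot]
i=0: L=charlie R=charlie -> agree -> charlie
i=1: L=foxtrot, R=bravo=BASE -> take LEFT -> foxtrot
i=2: L=delta=BASE, R=foxtrot -> take RIGHT -> foxtrot
Index 0 -> charlie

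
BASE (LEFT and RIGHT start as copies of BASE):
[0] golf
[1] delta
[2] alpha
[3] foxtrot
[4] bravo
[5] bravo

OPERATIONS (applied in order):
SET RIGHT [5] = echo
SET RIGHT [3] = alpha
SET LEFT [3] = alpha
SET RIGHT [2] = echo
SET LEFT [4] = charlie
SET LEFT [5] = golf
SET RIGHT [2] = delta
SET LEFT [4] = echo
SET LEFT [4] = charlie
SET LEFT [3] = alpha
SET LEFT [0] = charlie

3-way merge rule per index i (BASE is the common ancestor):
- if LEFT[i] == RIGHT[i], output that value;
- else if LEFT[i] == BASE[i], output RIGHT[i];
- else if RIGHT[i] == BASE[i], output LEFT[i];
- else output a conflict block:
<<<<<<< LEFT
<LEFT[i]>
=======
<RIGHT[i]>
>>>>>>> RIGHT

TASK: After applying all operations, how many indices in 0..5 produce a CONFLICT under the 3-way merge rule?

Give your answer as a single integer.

Answer: 1

Derivation:
Final LEFT:  [charlie, delta, alpha, alpha, charlie, golf]
Final RIGHT: [golf, delta, delta, alpha, bravo, echo]
i=0: L=charlie, R=golf=BASE -> take LEFT -> charlie
i=1: L=delta R=delta -> agree -> delta
i=2: L=alpha=BASE, R=delta -> take RIGHT -> delta
i=3: L=alpha R=alpha -> agree -> alpha
i=4: L=charlie, R=bravo=BASE -> take LEFT -> charlie
i=5: BASE=bravo L=golf R=echo all differ -> CONFLICT
Conflict count: 1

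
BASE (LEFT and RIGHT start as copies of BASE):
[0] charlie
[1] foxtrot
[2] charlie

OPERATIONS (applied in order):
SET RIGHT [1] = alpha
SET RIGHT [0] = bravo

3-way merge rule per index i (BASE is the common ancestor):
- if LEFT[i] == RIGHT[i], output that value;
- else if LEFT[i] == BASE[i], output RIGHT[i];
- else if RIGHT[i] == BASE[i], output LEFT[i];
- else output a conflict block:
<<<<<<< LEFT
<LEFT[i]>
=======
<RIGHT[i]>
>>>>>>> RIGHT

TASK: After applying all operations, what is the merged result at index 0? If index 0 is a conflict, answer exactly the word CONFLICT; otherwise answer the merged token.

Final LEFT:  [charlie, foxtrot, charlie]
Final RIGHT: [bravo, alpha, charlie]
i=0: L=charlie=BASE, R=bravo -> take RIGHT -> bravo
i=1: L=foxtrot=BASE, R=alpha -> take RIGHT -> alpha
i=2: L=charlie R=charlie -> agree -> charlie
Index 0 -> bravo

Answer: bravo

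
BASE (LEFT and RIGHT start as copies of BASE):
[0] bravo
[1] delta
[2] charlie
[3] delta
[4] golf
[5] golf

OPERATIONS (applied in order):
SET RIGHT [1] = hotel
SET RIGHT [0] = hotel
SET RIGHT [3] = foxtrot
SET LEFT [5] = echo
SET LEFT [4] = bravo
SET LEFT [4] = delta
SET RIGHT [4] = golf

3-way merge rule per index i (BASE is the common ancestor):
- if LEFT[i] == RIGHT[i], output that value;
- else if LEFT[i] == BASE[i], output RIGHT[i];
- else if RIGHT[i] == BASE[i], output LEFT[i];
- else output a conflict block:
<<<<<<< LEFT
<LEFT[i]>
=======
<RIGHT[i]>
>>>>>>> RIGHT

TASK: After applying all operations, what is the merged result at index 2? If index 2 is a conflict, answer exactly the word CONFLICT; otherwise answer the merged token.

Final LEFT:  [bravo, delta, charlie, delta, delta, echo]
Final RIGHT: [hotel, hotel, charlie, foxtrot, golf, golf]
i=0: L=bravo=BASE, R=hotel -> take RIGHT -> hotel
i=1: L=delta=BASE, R=hotel -> take RIGHT -> hotel
i=2: L=charlie R=charlie -> agree -> charlie
i=3: L=delta=BASE, R=foxtrot -> take RIGHT -> foxtrot
i=4: L=delta, R=golf=BASE -> take LEFT -> delta
i=5: L=echo, R=golf=BASE -> take LEFT -> echo
Index 2 -> charlie

Answer: charlie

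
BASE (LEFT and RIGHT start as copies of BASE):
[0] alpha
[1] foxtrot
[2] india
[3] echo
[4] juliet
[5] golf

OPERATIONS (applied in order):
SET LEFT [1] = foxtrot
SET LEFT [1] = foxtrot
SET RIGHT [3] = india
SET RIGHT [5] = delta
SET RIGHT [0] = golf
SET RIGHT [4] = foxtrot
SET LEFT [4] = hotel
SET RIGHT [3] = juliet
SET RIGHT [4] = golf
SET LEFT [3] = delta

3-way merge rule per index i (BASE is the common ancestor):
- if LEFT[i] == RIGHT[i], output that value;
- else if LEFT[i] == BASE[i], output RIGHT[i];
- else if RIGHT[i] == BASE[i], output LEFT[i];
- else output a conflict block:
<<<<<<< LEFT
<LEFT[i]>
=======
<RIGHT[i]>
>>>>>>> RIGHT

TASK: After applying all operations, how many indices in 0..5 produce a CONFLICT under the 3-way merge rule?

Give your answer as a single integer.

Final LEFT:  [alpha, foxtrot, india, delta, hotel, golf]
Final RIGHT: [golf, foxtrot, india, juliet, golf, delta]
i=0: L=alpha=BASE, R=golf -> take RIGHT -> golf
i=1: L=foxtrot R=foxtrot -> agree -> foxtrot
i=2: L=india R=india -> agree -> india
i=3: BASE=echo L=delta R=juliet all differ -> CONFLICT
i=4: BASE=juliet L=hotel R=golf all differ -> CONFLICT
i=5: L=golf=BASE, R=delta -> take RIGHT -> delta
Conflict count: 2

Answer: 2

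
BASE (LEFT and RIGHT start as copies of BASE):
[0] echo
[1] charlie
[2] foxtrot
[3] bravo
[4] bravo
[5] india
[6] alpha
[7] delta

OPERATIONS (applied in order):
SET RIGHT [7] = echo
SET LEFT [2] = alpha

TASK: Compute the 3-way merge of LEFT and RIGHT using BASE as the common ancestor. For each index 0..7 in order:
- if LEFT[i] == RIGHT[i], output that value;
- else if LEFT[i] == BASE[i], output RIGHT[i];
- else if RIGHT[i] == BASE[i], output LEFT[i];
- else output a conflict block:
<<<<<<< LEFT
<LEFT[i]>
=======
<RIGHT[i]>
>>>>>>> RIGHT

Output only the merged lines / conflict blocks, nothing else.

Final LEFT:  [echo, charlie, alpha, bravo, bravo, india, alpha, delta]
Final RIGHT: [echo, charlie, foxtrot, bravo, bravo, india, alpha, echo]
i=0: L=echo R=echo -> agree -> echo
i=1: L=charlie R=charlie -> agree -> charlie
i=2: L=alpha, R=foxtrot=BASE -> take LEFT -> alpha
i=3: L=bravo R=bravo -> agree -> bravo
i=4: L=bravo R=bravo -> agree -> bravo
i=5: L=india R=india -> agree -> india
i=6: L=alpha R=alpha -> agree -> alpha
i=7: L=delta=BASE, R=echo -> take RIGHT -> echo

Answer: echo
charlie
alpha
bravo
bravo
india
alpha
echo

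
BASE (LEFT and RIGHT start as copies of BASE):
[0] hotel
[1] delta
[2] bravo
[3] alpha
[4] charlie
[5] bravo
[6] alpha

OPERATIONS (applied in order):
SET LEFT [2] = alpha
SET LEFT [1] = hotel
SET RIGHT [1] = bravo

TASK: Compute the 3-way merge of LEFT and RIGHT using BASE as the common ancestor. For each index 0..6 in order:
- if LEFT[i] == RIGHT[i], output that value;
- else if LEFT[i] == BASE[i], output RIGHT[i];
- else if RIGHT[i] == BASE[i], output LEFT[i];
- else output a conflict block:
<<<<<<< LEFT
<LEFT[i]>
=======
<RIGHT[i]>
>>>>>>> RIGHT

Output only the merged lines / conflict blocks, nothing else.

Final LEFT:  [hotel, hotel, alpha, alpha, charlie, bravo, alpha]
Final RIGHT: [hotel, bravo, bravo, alpha, charlie, bravo, alpha]
i=0: L=hotel R=hotel -> agree -> hotel
i=1: BASE=delta L=hotel R=bravo all differ -> CONFLICT
i=2: L=alpha, R=bravo=BASE -> take LEFT -> alpha
i=3: L=alpha R=alpha -> agree -> alpha
i=4: L=charlie R=charlie -> agree -> charlie
i=5: L=bravo R=bravo -> agree -> bravo
i=6: L=alpha R=alpha -> agree -> alpha

Answer: hotel
<<<<<<< LEFT
hotel
=======
bravo
>>>>>>> RIGHT
alpha
alpha
charlie
bravo
alpha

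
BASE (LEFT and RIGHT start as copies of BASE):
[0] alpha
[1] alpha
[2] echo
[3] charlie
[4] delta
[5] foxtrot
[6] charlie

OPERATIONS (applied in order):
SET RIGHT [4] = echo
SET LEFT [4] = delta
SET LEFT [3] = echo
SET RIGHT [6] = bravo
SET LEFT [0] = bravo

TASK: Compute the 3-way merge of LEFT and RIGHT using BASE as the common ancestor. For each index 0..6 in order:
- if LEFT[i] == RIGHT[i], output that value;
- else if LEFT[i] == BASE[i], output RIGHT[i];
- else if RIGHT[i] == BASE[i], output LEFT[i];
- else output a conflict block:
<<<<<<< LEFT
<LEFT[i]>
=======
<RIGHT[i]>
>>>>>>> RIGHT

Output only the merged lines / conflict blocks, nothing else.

Answer: bravo
alpha
echo
echo
echo
foxtrot
bravo

Derivation:
Final LEFT:  [bravo, alpha, echo, echo, delta, foxtrot, charlie]
Final RIGHT: [alpha, alpha, echo, charlie, echo, foxtrot, bravo]
i=0: L=bravo, R=alpha=BASE -> take LEFT -> bravo
i=1: L=alpha R=alpha -> agree -> alpha
i=2: L=echo R=echo -> agree -> echo
i=3: L=echo, R=charlie=BASE -> take LEFT -> echo
i=4: L=delta=BASE, R=echo -> take RIGHT -> echo
i=5: L=foxtrot R=foxtrot -> agree -> foxtrot
i=6: L=charlie=BASE, R=bravo -> take RIGHT -> bravo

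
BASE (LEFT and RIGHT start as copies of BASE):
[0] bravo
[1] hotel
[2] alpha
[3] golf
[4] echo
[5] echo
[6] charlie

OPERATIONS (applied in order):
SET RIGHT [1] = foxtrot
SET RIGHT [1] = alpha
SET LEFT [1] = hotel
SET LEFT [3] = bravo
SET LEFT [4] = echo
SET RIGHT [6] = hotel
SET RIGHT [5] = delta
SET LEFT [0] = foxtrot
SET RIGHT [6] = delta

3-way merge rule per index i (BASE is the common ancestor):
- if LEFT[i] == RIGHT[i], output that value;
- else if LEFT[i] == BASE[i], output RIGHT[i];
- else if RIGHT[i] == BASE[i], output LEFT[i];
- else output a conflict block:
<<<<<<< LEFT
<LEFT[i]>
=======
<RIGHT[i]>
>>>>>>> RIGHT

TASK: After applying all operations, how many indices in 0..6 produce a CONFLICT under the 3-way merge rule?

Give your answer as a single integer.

Final LEFT:  [foxtrot, hotel, alpha, bravo, echo, echo, charlie]
Final RIGHT: [bravo, alpha, alpha, golf, echo, delta, delta]
i=0: L=foxtrot, R=bravo=BASE -> take LEFT -> foxtrot
i=1: L=hotel=BASE, R=alpha -> take RIGHT -> alpha
i=2: L=alpha R=alpha -> agree -> alpha
i=3: L=bravo, R=golf=BASE -> take LEFT -> bravo
i=4: L=echo R=echo -> agree -> echo
i=5: L=echo=BASE, R=delta -> take RIGHT -> delta
i=6: L=charlie=BASE, R=delta -> take RIGHT -> delta
Conflict count: 0

Answer: 0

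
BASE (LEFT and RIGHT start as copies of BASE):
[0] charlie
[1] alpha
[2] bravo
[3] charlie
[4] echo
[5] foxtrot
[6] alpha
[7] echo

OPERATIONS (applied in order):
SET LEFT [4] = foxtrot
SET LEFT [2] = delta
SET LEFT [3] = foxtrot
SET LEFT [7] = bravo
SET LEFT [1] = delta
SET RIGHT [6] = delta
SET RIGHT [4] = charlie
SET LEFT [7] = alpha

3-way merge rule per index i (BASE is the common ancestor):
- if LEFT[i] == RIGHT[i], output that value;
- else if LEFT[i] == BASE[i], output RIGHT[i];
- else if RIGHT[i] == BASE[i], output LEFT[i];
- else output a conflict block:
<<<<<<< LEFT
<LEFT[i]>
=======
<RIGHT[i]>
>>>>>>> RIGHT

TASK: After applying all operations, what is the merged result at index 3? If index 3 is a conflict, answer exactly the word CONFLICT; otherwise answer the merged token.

Answer: foxtrot

Derivation:
Final LEFT:  [charlie, delta, delta, foxtrot, foxtrot, foxtrot, alpha, alpha]
Final RIGHT: [charlie, alpha, bravo, charlie, charlie, foxtrot, delta, echo]
i=0: L=charlie R=charlie -> agree -> charlie
i=1: L=delta, R=alpha=BASE -> take LEFT -> delta
i=2: L=delta, R=bravo=BASE -> take LEFT -> delta
i=3: L=foxtrot, R=charlie=BASE -> take LEFT -> foxtrot
i=4: BASE=echo L=foxtrot R=charlie all differ -> CONFLICT
i=5: L=foxtrot R=foxtrot -> agree -> foxtrot
i=6: L=alpha=BASE, R=delta -> take RIGHT -> delta
i=7: L=alpha, R=echo=BASE -> take LEFT -> alpha
Index 3 -> foxtrot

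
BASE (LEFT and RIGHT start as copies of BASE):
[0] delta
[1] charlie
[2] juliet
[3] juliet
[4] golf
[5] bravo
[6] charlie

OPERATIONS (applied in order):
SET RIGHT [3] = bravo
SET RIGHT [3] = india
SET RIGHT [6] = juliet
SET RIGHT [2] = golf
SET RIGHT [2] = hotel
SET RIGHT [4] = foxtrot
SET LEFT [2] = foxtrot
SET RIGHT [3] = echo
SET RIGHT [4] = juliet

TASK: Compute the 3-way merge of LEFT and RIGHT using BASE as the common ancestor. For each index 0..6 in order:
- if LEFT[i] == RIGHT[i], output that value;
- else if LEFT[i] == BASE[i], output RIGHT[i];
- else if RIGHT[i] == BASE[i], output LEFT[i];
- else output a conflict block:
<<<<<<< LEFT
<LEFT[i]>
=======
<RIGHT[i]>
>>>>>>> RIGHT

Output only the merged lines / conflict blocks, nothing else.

Answer: delta
charlie
<<<<<<< LEFT
foxtrot
=======
hotel
>>>>>>> RIGHT
echo
juliet
bravo
juliet

Derivation:
Final LEFT:  [delta, charlie, foxtrot, juliet, golf, bravo, charlie]
Final RIGHT: [delta, charlie, hotel, echo, juliet, bravo, juliet]
i=0: L=delta R=delta -> agree -> delta
i=1: L=charlie R=charlie -> agree -> charlie
i=2: BASE=juliet L=foxtrot R=hotel all differ -> CONFLICT
i=3: L=juliet=BASE, R=echo -> take RIGHT -> echo
i=4: L=golf=BASE, R=juliet -> take RIGHT -> juliet
i=5: L=bravo R=bravo -> agree -> bravo
i=6: L=charlie=BASE, R=juliet -> take RIGHT -> juliet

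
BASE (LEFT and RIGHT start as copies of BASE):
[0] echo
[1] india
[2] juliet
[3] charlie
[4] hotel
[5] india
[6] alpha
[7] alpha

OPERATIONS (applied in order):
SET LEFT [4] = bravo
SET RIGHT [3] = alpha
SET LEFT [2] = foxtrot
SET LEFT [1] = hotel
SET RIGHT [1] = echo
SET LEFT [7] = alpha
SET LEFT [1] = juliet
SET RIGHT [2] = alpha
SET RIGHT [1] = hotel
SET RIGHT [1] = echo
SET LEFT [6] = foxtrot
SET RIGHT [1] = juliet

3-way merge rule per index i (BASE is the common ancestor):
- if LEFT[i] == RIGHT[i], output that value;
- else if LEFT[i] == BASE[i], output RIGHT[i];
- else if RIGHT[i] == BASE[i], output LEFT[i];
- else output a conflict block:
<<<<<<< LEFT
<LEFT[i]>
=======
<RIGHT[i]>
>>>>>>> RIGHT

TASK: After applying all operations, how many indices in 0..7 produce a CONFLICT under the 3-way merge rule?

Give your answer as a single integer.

Answer: 1

Derivation:
Final LEFT:  [echo, juliet, foxtrot, charlie, bravo, india, foxtrot, alpha]
Final RIGHT: [echo, juliet, alpha, alpha, hotel, india, alpha, alpha]
i=0: L=echo R=echo -> agree -> echo
i=1: L=juliet R=juliet -> agree -> juliet
i=2: BASE=juliet L=foxtrot R=alpha all differ -> CONFLICT
i=3: L=charlie=BASE, R=alpha -> take RIGHT -> alpha
i=4: L=bravo, R=hotel=BASE -> take LEFT -> bravo
i=5: L=india R=india -> agree -> india
i=6: L=foxtrot, R=alpha=BASE -> take LEFT -> foxtrot
i=7: L=alpha R=alpha -> agree -> alpha
Conflict count: 1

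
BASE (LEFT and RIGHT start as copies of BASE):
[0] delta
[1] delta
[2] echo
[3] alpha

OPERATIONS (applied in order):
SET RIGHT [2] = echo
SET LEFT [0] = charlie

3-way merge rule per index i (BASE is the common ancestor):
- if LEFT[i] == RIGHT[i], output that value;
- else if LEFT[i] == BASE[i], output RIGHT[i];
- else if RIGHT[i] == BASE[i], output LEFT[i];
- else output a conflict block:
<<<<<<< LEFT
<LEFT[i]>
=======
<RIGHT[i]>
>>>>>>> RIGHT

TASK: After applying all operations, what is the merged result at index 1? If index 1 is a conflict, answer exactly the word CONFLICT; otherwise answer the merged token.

Final LEFT:  [charlie, delta, echo, alpha]
Final RIGHT: [delta, delta, echo, alpha]
i=0: L=charlie, R=delta=BASE -> take LEFT -> charlie
i=1: L=delta R=delta -> agree -> delta
i=2: L=echo R=echo -> agree -> echo
i=3: L=alpha R=alpha -> agree -> alpha
Index 1 -> delta

Answer: delta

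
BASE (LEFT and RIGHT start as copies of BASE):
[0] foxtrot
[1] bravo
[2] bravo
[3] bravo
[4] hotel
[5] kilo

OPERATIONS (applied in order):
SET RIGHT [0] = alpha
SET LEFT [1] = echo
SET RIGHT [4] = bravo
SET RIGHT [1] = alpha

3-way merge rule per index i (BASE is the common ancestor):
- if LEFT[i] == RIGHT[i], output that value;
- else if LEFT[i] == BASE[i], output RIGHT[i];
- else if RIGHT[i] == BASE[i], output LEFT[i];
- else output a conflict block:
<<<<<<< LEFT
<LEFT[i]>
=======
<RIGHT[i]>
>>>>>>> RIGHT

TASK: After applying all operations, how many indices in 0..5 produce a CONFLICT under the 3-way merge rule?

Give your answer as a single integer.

Answer: 1

Derivation:
Final LEFT:  [foxtrot, echo, bravo, bravo, hotel, kilo]
Final RIGHT: [alpha, alpha, bravo, bravo, bravo, kilo]
i=0: L=foxtrot=BASE, R=alpha -> take RIGHT -> alpha
i=1: BASE=bravo L=echo R=alpha all differ -> CONFLICT
i=2: L=bravo R=bravo -> agree -> bravo
i=3: L=bravo R=bravo -> agree -> bravo
i=4: L=hotel=BASE, R=bravo -> take RIGHT -> bravo
i=5: L=kilo R=kilo -> agree -> kilo
Conflict count: 1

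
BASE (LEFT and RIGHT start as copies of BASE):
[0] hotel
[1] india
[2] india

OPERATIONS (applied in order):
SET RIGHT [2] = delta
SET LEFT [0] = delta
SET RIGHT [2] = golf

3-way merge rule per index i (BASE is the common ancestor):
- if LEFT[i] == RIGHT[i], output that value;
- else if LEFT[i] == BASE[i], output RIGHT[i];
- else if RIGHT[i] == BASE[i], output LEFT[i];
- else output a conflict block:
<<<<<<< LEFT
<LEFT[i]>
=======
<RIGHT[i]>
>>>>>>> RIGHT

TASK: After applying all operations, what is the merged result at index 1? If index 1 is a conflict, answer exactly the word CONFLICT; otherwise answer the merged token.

Answer: india

Derivation:
Final LEFT:  [delta, india, india]
Final RIGHT: [hotel, india, golf]
i=0: L=delta, R=hotel=BASE -> take LEFT -> delta
i=1: L=india R=india -> agree -> india
i=2: L=india=BASE, R=golf -> take RIGHT -> golf
Index 1 -> india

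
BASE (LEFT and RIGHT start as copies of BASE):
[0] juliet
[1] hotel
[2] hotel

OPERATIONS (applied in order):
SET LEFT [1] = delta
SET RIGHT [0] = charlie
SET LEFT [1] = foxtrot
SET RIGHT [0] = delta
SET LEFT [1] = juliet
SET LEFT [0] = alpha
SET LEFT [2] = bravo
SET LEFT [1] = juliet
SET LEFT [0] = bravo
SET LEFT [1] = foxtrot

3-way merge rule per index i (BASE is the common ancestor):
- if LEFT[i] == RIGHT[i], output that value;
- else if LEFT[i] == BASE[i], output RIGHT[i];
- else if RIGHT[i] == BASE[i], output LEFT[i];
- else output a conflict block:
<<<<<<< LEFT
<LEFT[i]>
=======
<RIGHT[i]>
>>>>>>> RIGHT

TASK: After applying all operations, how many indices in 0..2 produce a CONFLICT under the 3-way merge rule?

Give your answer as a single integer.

Answer: 1

Derivation:
Final LEFT:  [bravo, foxtrot, bravo]
Final RIGHT: [delta, hotel, hotel]
i=0: BASE=juliet L=bravo R=delta all differ -> CONFLICT
i=1: L=foxtrot, R=hotel=BASE -> take LEFT -> foxtrot
i=2: L=bravo, R=hotel=BASE -> take LEFT -> bravo
Conflict count: 1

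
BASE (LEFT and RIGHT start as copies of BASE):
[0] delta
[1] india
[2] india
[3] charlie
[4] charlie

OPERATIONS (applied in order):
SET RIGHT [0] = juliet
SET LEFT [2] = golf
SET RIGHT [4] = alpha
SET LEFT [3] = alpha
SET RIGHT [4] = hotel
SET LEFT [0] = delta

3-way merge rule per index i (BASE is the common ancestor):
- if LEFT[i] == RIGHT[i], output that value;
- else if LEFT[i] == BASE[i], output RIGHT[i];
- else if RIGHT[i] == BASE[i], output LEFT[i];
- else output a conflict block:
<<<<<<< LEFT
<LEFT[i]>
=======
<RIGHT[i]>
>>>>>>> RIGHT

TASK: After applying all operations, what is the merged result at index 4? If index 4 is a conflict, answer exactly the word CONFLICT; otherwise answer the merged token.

Answer: hotel

Derivation:
Final LEFT:  [delta, india, golf, alpha, charlie]
Final RIGHT: [juliet, india, india, charlie, hotel]
i=0: L=delta=BASE, R=juliet -> take RIGHT -> juliet
i=1: L=india R=india -> agree -> india
i=2: L=golf, R=india=BASE -> take LEFT -> golf
i=3: L=alpha, R=charlie=BASE -> take LEFT -> alpha
i=4: L=charlie=BASE, R=hotel -> take RIGHT -> hotel
Index 4 -> hotel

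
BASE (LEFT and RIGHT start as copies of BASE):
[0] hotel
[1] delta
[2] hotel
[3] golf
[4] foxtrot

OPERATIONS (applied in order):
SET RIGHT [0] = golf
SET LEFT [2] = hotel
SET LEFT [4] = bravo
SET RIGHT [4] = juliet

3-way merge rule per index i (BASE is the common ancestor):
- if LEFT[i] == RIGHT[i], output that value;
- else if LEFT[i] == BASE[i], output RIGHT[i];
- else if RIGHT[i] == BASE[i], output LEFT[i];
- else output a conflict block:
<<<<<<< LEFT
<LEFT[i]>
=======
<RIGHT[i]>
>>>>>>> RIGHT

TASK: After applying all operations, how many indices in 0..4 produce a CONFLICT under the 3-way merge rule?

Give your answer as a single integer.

Answer: 1

Derivation:
Final LEFT:  [hotel, delta, hotel, golf, bravo]
Final RIGHT: [golf, delta, hotel, golf, juliet]
i=0: L=hotel=BASE, R=golf -> take RIGHT -> golf
i=1: L=delta R=delta -> agree -> delta
i=2: L=hotel R=hotel -> agree -> hotel
i=3: L=golf R=golf -> agree -> golf
i=4: BASE=foxtrot L=bravo R=juliet all differ -> CONFLICT
Conflict count: 1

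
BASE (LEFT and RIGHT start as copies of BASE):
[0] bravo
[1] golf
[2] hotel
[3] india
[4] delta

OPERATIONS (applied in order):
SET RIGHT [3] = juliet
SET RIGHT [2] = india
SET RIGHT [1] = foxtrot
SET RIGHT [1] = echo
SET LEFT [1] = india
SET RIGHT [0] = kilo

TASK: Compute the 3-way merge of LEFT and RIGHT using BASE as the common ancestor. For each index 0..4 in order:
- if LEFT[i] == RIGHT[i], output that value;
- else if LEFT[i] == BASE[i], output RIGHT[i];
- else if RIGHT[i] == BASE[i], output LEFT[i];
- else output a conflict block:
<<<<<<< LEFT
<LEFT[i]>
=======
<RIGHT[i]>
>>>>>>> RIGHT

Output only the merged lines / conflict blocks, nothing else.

Final LEFT:  [bravo, india, hotel, india, delta]
Final RIGHT: [kilo, echo, india, juliet, delta]
i=0: L=bravo=BASE, R=kilo -> take RIGHT -> kilo
i=1: BASE=golf L=india R=echo all differ -> CONFLICT
i=2: L=hotel=BASE, R=india -> take RIGHT -> india
i=3: L=india=BASE, R=juliet -> take RIGHT -> juliet
i=4: L=delta R=delta -> agree -> delta

Answer: kilo
<<<<<<< LEFT
india
=======
echo
>>>>>>> RIGHT
india
juliet
delta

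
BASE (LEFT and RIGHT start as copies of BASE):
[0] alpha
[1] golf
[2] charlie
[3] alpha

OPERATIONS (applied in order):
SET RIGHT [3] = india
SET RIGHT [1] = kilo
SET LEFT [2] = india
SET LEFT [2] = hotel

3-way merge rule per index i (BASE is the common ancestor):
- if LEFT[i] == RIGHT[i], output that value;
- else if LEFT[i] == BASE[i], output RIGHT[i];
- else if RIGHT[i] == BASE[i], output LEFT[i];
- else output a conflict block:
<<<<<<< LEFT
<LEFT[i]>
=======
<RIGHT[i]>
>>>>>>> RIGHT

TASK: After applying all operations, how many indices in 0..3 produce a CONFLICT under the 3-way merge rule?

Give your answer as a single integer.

Answer: 0

Derivation:
Final LEFT:  [alpha, golf, hotel, alpha]
Final RIGHT: [alpha, kilo, charlie, india]
i=0: L=alpha R=alpha -> agree -> alpha
i=1: L=golf=BASE, R=kilo -> take RIGHT -> kilo
i=2: L=hotel, R=charlie=BASE -> take LEFT -> hotel
i=3: L=alpha=BASE, R=india -> take RIGHT -> india
Conflict count: 0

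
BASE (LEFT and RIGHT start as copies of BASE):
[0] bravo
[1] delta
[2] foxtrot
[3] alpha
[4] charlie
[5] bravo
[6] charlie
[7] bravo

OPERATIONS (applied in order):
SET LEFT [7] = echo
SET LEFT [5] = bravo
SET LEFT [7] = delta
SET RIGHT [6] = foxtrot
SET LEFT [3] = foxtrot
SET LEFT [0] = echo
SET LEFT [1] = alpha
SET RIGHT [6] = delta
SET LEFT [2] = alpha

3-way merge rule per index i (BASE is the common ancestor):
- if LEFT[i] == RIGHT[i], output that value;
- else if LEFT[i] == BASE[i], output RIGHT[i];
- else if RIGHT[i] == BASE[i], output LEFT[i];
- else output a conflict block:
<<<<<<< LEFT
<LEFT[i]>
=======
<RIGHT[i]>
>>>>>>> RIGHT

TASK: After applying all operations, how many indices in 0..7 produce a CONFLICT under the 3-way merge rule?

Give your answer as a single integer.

Answer: 0

Derivation:
Final LEFT:  [echo, alpha, alpha, foxtrot, charlie, bravo, charlie, delta]
Final RIGHT: [bravo, delta, foxtrot, alpha, charlie, bravo, delta, bravo]
i=0: L=echo, R=bravo=BASE -> take LEFT -> echo
i=1: L=alpha, R=delta=BASE -> take LEFT -> alpha
i=2: L=alpha, R=foxtrot=BASE -> take LEFT -> alpha
i=3: L=foxtrot, R=alpha=BASE -> take LEFT -> foxtrot
i=4: L=charlie R=charlie -> agree -> charlie
i=5: L=bravo R=bravo -> agree -> bravo
i=6: L=charlie=BASE, R=delta -> take RIGHT -> delta
i=7: L=delta, R=bravo=BASE -> take LEFT -> delta
Conflict count: 0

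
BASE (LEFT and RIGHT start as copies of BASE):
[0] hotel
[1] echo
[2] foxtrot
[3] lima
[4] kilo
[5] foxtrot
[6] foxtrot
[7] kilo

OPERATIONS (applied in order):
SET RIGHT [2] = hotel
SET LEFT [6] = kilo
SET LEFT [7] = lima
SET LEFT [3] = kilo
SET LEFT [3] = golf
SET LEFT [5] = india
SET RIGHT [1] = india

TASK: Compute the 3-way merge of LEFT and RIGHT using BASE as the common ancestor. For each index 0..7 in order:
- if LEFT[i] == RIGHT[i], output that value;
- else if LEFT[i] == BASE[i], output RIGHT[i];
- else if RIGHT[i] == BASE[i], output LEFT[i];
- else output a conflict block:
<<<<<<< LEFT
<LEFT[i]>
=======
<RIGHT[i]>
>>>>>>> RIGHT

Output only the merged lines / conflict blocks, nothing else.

Final LEFT:  [hotel, echo, foxtrot, golf, kilo, india, kilo, lima]
Final RIGHT: [hotel, india, hotel, lima, kilo, foxtrot, foxtrot, kilo]
i=0: L=hotel R=hotel -> agree -> hotel
i=1: L=echo=BASE, R=india -> take RIGHT -> india
i=2: L=foxtrot=BASE, R=hotel -> take RIGHT -> hotel
i=3: L=golf, R=lima=BASE -> take LEFT -> golf
i=4: L=kilo R=kilo -> agree -> kilo
i=5: L=india, R=foxtrot=BASE -> take LEFT -> india
i=6: L=kilo, R=foxtrot=BASE -> take LEFT -> kilo
i=7: L=lima, R=kilo=BASE -> take LEFT -> lima

Answer: hotel
india
hotel
golf
kilo
india
kilo
lima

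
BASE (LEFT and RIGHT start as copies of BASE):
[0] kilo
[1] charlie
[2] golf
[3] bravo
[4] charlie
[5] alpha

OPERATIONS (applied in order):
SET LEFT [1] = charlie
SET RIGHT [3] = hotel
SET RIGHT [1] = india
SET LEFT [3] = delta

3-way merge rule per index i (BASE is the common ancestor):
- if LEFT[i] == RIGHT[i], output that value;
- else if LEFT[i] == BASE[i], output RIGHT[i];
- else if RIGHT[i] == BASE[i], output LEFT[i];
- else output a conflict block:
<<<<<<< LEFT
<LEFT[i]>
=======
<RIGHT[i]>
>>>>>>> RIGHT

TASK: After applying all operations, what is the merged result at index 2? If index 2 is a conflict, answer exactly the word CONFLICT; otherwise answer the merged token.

Answer: golf

Derivation:
Final LEFT:  [kilo, charlie, golf, delta, charlie, alpha]
Final RIGHT: [kilo, india, golf, hotel, charlie, alpha]
i=0: L=kilo R=kilo -> agree -> kilo
i=1: L=charlie=BASE, R=india -> take RIGHT -> india
i=2: L=golf R=golf -> agree -> golf
i=3: BASE=bravo L=delta R=hotel all differ -> CONFLICT
i=4: L=charlie R=charlie -> agree -> charlie
i=5: L=alpha R=alpha -> agree -> alpha
Index 2 -> golf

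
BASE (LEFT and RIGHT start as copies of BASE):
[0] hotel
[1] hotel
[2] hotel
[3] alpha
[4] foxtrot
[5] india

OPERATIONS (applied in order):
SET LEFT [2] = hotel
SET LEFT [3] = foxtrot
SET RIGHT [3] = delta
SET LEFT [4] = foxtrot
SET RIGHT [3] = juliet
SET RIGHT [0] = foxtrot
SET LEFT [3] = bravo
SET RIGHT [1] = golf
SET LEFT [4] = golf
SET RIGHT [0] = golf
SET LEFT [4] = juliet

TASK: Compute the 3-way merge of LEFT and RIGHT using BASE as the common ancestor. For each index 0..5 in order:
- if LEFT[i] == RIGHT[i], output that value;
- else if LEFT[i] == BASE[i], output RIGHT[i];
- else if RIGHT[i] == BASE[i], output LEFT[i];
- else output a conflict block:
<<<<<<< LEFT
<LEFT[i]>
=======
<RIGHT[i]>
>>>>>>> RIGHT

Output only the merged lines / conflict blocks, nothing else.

Final LEFT:  [hotel, hotel, hotel, bravo, juliet, india]
Final RIGHT: [golf, golf, hotel, juliet, foxtrot, india]
i=0: L=hotel=BASE, R=golf -> take RIGHT -> golf
i=1: L=hotel=BASE, R=golf -> take RIGHT -> golf
i=2: L=hotel R=hotel -> agree -> hotel
i=3: BASE=alpha L=bravo R=juliet all differ -> CONFLICT
i=4: L=juliet, R=foxtrot=BASE -> take LEFT -> juliet
i=5: L=india R=india -> agree -> india

Answer: golf
golf
hotel
<<<<<<< LEFT
bravo
=======
juliet
>>>>>>> RIGHT
juliet
india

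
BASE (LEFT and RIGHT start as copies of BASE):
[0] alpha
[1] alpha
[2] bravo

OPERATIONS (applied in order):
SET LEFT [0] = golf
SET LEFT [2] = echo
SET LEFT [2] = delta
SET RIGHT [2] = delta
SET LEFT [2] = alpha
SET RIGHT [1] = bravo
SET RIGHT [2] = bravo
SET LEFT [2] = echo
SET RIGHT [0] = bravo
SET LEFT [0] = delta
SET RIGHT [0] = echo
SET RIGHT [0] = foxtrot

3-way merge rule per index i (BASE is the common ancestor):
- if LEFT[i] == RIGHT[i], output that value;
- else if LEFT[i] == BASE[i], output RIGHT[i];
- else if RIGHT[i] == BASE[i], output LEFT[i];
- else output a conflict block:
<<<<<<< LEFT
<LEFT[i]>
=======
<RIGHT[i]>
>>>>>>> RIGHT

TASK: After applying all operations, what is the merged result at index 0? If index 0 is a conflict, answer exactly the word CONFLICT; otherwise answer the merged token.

Final LEFT:  [delta, alpha, echo]
Final RIGHT: [foxtrot, bravo, bravo]
i=0: BASE=alpha L=delta R=foxtrot all differ -> CONFLICT
i=1: L=alpha=BASE, R=bravo -> take RIGHT -> bravo
i=2: L=echo, R=bravo=BASE -> take LEFT -> echo
Index 0 -> CONFLICT

Answer: CONFLICT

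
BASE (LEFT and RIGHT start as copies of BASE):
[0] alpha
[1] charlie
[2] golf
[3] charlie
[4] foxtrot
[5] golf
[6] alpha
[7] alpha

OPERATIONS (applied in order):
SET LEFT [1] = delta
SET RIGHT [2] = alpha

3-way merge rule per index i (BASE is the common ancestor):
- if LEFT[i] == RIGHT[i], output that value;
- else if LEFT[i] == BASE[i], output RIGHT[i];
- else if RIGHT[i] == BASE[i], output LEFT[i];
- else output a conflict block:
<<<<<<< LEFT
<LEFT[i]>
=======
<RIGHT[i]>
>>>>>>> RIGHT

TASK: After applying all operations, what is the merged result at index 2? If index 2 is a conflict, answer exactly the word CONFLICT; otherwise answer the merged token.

Answer: alpha

Derivation:
Final LEFT:  [alpha, delta, golf, charlie, foxtrot, golf, alpha, alpha]
Final RIGHT: [alpha, charlie, alpha, charlie, foxtrot, golf, alpha, alpha]
i=0: L=alpha R=alpha -> agree -> alpha
i=1: L=delta, R=charlie=BASE -> take LEFT -> delta
i=2: L=golf=BASE, R=alpha -> take RIGHT -> alpha
i=3: L=charlie R=charlie -> agree -> charlie
i=4: L=foxtrot R=foxtrot -> agree -> foxtrot
i=5: L=golf R=golf -> agree -> golf
i=6: L=alpha R=alpha -> agree -> alpha
i=7: L=alpha R=alpha -> agree -> alpha
Index 2 -> alpha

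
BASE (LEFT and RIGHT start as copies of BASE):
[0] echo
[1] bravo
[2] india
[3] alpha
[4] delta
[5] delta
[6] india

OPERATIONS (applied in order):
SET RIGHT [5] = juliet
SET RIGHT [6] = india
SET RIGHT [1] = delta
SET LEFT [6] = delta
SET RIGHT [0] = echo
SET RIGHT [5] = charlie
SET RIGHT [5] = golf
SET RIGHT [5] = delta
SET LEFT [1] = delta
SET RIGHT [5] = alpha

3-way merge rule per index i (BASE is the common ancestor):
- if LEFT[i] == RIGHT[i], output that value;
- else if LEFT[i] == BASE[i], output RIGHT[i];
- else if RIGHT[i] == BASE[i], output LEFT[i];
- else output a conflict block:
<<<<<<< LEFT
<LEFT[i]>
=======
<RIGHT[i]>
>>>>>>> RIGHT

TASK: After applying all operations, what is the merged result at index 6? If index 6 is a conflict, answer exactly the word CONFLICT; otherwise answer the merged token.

Final LEFT:  [echo, delta, india, alpha, delta, delta, delta]
Final RIGHT: [echo, delta, india, alpha, delta, alpha, india]
i=0: L=echo R=echo -> agree -> echo
i=1: L=delta R=delta -> agree -> delta
i=2: L=india R=india -> agree -> india
i=3: L=alpha R=alpha -> agree -> alpha
i=4: L=delta R=delta -> agree -> delta
i=5: L=delta=BASE, R=alpha -> take RIGHT -> alpha
i=6: L=delta, R=india=BASE -> take LEFT -> delta
Index 6 -> delta

Answer: delta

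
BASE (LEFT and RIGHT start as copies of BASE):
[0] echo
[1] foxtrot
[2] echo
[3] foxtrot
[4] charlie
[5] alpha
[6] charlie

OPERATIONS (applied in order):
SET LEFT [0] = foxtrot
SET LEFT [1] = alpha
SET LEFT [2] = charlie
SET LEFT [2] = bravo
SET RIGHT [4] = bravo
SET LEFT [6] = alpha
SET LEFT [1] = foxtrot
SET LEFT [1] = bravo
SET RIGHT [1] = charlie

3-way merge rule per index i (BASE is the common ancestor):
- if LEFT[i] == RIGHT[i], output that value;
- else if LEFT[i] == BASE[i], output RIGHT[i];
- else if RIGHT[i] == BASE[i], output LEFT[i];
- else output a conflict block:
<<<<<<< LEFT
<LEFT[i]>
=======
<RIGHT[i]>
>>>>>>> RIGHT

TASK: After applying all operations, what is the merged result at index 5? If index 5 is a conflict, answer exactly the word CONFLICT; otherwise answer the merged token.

Answer: alpha

Derivation:
Final LEFT:  [foxtrot, bravo, bravo, foxtrot, charlie, alpha, alpha]
Final RIGHT: [echo, charlie, echo, foxtrot, bravo, alpha, charlie]
i=0: L=foxtrot, R=echo=BASE -> take LEFT -> foxtrot
i=1: BASE=foxtrot L=bravo R=charlie all differ -> CONFLICT
i=2: L=bravo, R=echo=BASE -> take LEFT -> bravo
i=3: L=foxtrot R=foxtrot -> agree -> foxtrot
i=4: L=charlie=BASE, R=bravo -> take RIGHT -> bravo
i=5: L=alpha R=alpha -> agree -> alpha
i=6: L=alpha, R=charlie=BASE -> take LEFT -> alpha
Index 5 -> alpha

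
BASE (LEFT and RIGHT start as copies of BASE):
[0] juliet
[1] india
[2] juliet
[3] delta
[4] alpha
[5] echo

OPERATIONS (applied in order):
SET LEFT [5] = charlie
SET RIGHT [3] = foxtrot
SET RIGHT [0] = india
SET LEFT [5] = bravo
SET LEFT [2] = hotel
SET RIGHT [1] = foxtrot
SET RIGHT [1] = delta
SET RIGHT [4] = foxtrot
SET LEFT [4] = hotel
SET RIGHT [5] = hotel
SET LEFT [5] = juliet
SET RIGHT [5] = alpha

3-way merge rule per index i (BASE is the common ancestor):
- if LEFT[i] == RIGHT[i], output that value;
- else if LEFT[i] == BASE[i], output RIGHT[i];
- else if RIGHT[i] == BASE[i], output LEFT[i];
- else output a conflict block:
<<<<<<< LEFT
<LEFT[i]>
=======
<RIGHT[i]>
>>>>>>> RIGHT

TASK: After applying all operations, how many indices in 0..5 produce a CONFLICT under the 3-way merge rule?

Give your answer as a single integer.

Final LEFT:  [juliet, india, hotel, delta, hotel, juliet]
Final RIGHT: [india, delta, juliet, foxtrot, foxtrot, alpha]
i=0: L=juliet=BASE, R=india -> take RIGHT -> india
i=1: L=india=BASE, R=delta -> take RIGHT -> delta
i=2: L=hotel, R=juliet=BASE -> take LEFT -> hotel
i=3: L=delta=BASE, R=foxtrot -> take RIGHT -> foxtrot
i=4: BASE=alpha L=hotel R=foxtrot all differ -> CONFLICT
i=5: BASE=echo L=juliet R=alpha all differ -> CONFLICT
Conflict count: 2

Answer: 2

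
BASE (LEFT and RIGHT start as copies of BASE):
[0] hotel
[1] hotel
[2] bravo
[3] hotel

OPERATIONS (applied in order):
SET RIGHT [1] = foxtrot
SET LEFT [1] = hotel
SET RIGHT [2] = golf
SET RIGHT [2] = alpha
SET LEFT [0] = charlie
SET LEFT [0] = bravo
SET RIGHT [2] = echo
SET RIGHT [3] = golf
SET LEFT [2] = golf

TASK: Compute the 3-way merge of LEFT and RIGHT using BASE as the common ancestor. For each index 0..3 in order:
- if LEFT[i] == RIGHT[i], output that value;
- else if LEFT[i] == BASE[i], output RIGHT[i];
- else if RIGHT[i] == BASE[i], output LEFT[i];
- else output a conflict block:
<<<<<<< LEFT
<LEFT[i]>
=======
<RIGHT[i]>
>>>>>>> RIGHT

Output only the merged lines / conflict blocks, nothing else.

Answer: bravo
foxtrot
<<<<<<< LEFT
golf
=======
echo
>>>>>>> RIGHT
golf

Derivation:
Final LEFT:  [bravo, hotel, golf, hotel]
Final RIGHT: [hotel, foxtrot, echo, golf]
i=0: L=bravo, R=hotel=BASE -> take LEFT -> bravo
i=1: L=hotel=BASE, R=foxtrot -> take RIGHT -> foxtrot
i=2: BASE=bravo L=golf R=echo all differ -> CONFLICT
i=3: L=hotel=BASE, R=golf -> take RIGHT -> golf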